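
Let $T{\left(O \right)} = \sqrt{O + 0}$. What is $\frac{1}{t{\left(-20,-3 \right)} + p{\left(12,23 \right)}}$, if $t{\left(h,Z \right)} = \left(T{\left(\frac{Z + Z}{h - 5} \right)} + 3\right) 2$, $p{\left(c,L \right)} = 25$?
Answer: $\frac{775}{24001} - \frac{10 \sqrt{6}}{24001} \approx 0.03127$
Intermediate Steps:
$T{\left(O \right)} = \sqrt{O}$
$t{\left(h,Z \right)} = 6 + 2 \sqrt{2} \sqrt{\frac{Z}{-5 + h}}$ ($t{\left(h,Z \right)} = \left(\sqrt{\frac{Z + Z}{h - 5}} + 3\right) 2 = \left(\sqrt{\frac{2 Z}{-5 + h}} + 3\right) 2 = \left(\sqrt{2} \sqrt{\frac{Z}{-5 + h}} + 3\right) 2 = \left(3 + \sqrt{2} \sqrt{\frac{Z}{-5 + h}}\right) 2 = 6 + 2 \sqrt{2} \sqrt{\frac{Z}{-5 + h}}$)
$\frac{1}{t{\left(-20,-3 \right)} + p{\left(12,23 \right)}} = \frac{1}{\left(6 + 2 \sqrt{2} \sqrt{- \frac{3}{-5 - 20}}\right) + 25} = \frac{1}{\left(6 + 2 \sqrt{2} \sqrt{- \frac{3}{-25}}\right) + 25} = \frac{1}{\left(6 + 2 \sqrt{2} \sqrt{\left(-3\right) \left(- \frac{1}{25}\right)}\right) + 25} = \frac{1}{\left(6 + 2 \sqrt{2} \sqrt{\frac{3}{25}}\right) + 25} = \frac{1}{\left(6 + 2 \sqrt{2} \frac{\sqrt{3}}{5}\right) + 25} = \frac{1}{\left(6 + \frac{2 \sqrt{6}}{5}\right) + 25} = \frac{1}{31 + \frac{2 \sqrt{6}}{5}}$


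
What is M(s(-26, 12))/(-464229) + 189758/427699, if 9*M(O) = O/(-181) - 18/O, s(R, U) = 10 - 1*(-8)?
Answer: 143500595474179/323438404606659 ≈ 0.44367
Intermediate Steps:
s(R, U) = 18 (s(R, U) = 10 + 8 = 18)
M(O) = -2/O - O/1629 (M(O) = (O/(-181) - 18/O)/9 = (O*(-1/181) - 18/O)/9 = (-O/181 - 18/O)/9 = (-18/O - O/181)/9 = -2/O - O/1629)
M(s(-26, 12))/(-464229) + 189758/427699 = (-2/18 - 1/1629*18)/(-464229) + 189758/427699 = (-2*1/18 - 2/181)*(-1/464229) + 189758*(1/427699) = (-1/9 - 2/181)*(-1/464229) + 189758/427699 = -199/1629*(-1/464229) + 189758/427699 = 199/756229041 + 189758/427699 = 143500595474179/323438404606659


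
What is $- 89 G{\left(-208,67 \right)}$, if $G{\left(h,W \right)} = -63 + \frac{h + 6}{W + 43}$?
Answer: $\frac{317374}{55} \approx 5770.4$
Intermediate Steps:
$G{\left(h,W \right)} = -63 + \frac{6 + h}{43 + W}$
$- 89 G{\left(-208,67 \right)} = - 89 \frac{-2703 - 208 - 4221}{43 + 67} = - 89 \frac{-2703 - 208 - 4221}{110} = - 89 \cdot \frac{1}{110} \left(-7132\right) = \left(-89\right) \left(- \frac{3566}{55}\right) = \frac{317374}{55}$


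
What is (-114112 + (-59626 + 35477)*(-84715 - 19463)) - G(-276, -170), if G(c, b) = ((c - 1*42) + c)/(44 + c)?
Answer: 291818927263/116 ≈ 2.5157e+9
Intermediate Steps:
G(c, b) = (-42 + 2*c)/(44 + c) (G(c, b) = ((c - 42) + c)/(44 + c) = ((-42 + c) + c)/(44 + c) = (-42 + 2*c)/(44 + c))
(-114112 + (-59626 + 35477)*(-84715 - 19463)) - G(-276, -170) = (-114112 + (-59626 + 35477)*(-84715 - 19463)) - 2*(-21 - 276)/(44 - 276) = (-114112 - 24149*(-104178)) - 2*(-297)/(-232) = (-114112 + 2515794522) - 2*(-1)*(-297)/232 = 2515680410 - 1*297/116 = 2515680410 - 297/116 = 291818927263/116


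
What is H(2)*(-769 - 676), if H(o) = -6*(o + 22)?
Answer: 208080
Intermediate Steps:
H(o) = -132 - 6*o (H(o) = -6*(22 + o) = -132 - 6*o)
H(2)*(-769 - 676) = (-132 - 6*2)*(-769 - 676) = (-132 - 12)*(-1445) = -144*(-1445) = 208080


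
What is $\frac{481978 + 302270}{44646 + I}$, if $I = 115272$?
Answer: $\frac{130708}{26653} \approx 4.9041$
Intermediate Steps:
$\frac{481978 + 302270}{44646 + I} = \frac{481978 + 302270}{44646 + 115272} = \frac{784248}{159918} = 784248 \cdot \frac{1}{159918} = \frac{130708}{26653}$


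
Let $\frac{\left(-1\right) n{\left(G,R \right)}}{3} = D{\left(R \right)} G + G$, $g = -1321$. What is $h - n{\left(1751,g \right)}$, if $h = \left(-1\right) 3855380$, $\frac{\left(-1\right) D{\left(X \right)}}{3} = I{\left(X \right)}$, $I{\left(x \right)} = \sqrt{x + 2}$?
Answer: $-3850127 - 15759 i \sqrt{1319} \approx -3.8501 \cdot 10^{6} - 5.7234 \cdot 10^{5} i$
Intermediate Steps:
$I{\left(x \right)} = \sqrt{2 + x}$
$D{\left(X \right)} = - 3 \sqrt{2 + X}$
$n{\left(G,R \right)} = - 3 G + 9 G \sqrt{2 + R}$ ($n{\left(G,R \right)} = - 3 \left(- 3 \sqrt{2 + R} G + G\right) = - 3 \left(- 3 G \sqrt{2 + R} + G\right) = - 3 \left(G - 3 G \sqrt{2 + R}\right) = - 3 G + 9 G \sqrt{2 + R}$)
$h = -3855380$
$h - n{\left(1751,g \right)} = -3855380 - 3 \cdot 1751 \left(-1 + 3 \sqrt{2 - 1321}\right) = -3855380 - 3 \cdot 1751 \left(-1 + 3 \sqrt{-1319}\right) = -3855380 - 3 \cdot 1751 \left(-1 + 3 i \sqrt{1319}\right) = -3855380 - \left(-5253 + 15759 i \sqrt{1319}\right) = -3855380 + \left(5253 - 15759 i \sqrt{1319}\right) = -3850127 - 15759 i \sqrt{1319}$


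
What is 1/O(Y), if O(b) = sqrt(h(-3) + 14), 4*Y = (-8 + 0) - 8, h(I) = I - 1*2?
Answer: 1/3 ≈ 0.33333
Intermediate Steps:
h(I) = -2 + I (h(I) = I - 2 = -2 + I)
Y = -4 (Y = ((-8 + 0) - 8)/4 = (-8 - 8)/4 = (1/4)*(-16) = -4)
O(b) = 3 (O(b) = sqrt((-2 - 3) + 14) = sqrt(-5 + 14) = sqrt(9) = 3)
1/O(Y) = 1/3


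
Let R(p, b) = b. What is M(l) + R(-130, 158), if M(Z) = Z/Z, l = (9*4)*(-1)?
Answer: 159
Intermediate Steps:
l = -36 (l = 36*(-1) = -36)
M(Z) = 1
M(l) + R(-130, 158) = 1 + 158 = 159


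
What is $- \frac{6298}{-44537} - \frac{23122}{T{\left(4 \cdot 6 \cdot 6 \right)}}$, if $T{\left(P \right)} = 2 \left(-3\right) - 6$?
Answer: $\frac{514930045}{267222} \approx 1927.0$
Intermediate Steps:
$T{\left(P \right)} = -12$ ($T{\left(P \right)} = -6 - 6 = -12$)
$- \frac{6298}{-44537} - \frac{23122}{T{\left(4 \cdot 6 \cdot 6 \right)}} = - \frac{6298}{-44537} - \frac{23122}{-12} = \left(-6298\right) \left(- \frac{1}{44537}\right) - - \frac{11561}{6} = \frac{6298}{44537} + \frac{11561}{6} = \frac{514930045}{267222}$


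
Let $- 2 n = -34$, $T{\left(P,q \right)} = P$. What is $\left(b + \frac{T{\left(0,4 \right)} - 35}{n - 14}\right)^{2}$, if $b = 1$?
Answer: $\frac{1024}{9} \approx 113.78$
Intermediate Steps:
$n = 17$ ($n = \left(- \frac{1}{2}\right) \left(-34\right) = 17$)
$\left(b + \frac{T{\left(0,4 \right)} - 35}{n - 14}\right)^{2} = \left(1 + \frac{0 - 35}{17 - 14}\right)^{2} = \left(1 + \frac{0 - 35}{3}\right)^{2} = \left(1 + \left(0 - 35\right) \frac{1}{3}\right)^{2} = \left(1 - \frac{35}{3}\right)^{2} = \left(- \frac{32}{3}\right)^{2} = \frac{1024}{9}$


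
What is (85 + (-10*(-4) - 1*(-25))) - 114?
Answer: 36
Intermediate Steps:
(85 + (-10*(-4) - 1*(-25))) - 114 = (85 + (40 + 25)) - 114 = (85 + 65) - 114 = 150 - 114 = 36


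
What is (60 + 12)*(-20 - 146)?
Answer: -11952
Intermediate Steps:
(60 + 12)*(-20 - 146) = 72*(-166) = -11952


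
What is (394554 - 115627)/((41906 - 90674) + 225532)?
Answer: 278927/176764 ≈ 1.5780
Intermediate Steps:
(394554 - 115627)/((41906 - 90674) + 225532) = 278927/(-48768 + 225532) = 278927/176764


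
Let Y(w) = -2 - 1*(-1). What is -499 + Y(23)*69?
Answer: -568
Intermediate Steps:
Y(w) = -1 (Y(w) = -2 + 1 = -1)
-499 + Y(23)*69 = -499 - 1*69 = -499 - 69 = -568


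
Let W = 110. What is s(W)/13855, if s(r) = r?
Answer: 22/2771 ≈ 0.0079394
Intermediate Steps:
s(W)/13855 = 110/13855 = 110*(1/13855) = 22/2771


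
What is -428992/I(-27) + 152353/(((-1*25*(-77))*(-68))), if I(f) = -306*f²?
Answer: 652031167/858834900 ≈ 0.75920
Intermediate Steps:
-428992/I(-27) + 152353/(((-1*25*(-77))*(-68))) = -428992/((-306*(-27)²)) + 152353/(((-1*25*(-77))*(-68))) = -428992/((-306*729)) + 152353/((-25*(-77)*(-68))) = -428992/(-223074) + 152353/((1925*(-68))) = -428992*(-1/223074) + 152353/(-130900) = 214496/111537 + 152353*(-1/130900) = 214496/111537 - 152353/130900 = 652031167/858834900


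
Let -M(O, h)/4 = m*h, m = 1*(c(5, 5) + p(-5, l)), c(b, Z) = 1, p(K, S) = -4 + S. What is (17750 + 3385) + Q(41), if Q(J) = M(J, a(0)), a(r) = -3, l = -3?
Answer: 21063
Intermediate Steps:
m = -6 (m = 1*(1 + (-4 - 3)) = 1*(1 - 7) = 1*(-6) = -6)
M(O, h) = 24*h (M(O, h) = -(-24)*h = 24*h)
Q(J) = -72 (Q(J) = 24*(-3) = -72)
(17750 + 3385) + Q(41) = (17750 + 3385) - 72 = 21135 - 72 = 21063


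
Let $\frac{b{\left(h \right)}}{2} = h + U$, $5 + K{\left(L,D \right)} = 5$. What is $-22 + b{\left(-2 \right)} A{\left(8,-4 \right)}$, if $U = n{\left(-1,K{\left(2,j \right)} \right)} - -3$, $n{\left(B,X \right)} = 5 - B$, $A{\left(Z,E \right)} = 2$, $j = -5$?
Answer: $6$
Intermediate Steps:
$K{\left(L,D \right)} = 0$ ($K{\left(L,D \right)} = -5 + 5 = 0$)
$U = 9$ ($U = \left(5 - -1\right) - -3 = \left(5 + 1\right) + 3 = 6 + 3 = 9$)
$b{\left(h \right)} = 18 + 2 h$ ($b{\left(h \right)} = 2 \left(h + 9\right) = 2 \left(9 + h\right) = 18 + 2 h$)
$-22 + b{\left(-2 \right)} A{\left(8,-4 \right)} = -22 + \left(18 + 2 \left(-2\right)\right) 2 = -22 + \left(18 - 4\right) 2 = -22 + 14 \cdot 2 = -22 + 28 = 6$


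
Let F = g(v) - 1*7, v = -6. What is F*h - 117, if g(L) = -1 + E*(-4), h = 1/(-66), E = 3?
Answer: -3851/33 ≈ -116.70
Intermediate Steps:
h = -1/66 ≈ -0.015152
g(L) = -13 (g(L) = -1 + 3*(-4) = -1 - 12 = -13)
F = -20 (F = -13 - 1*7 = -13 - 7 = -20)
F*h - 117 = -20*(-1/66) - 117 = 10/33 - 117 = -3851/33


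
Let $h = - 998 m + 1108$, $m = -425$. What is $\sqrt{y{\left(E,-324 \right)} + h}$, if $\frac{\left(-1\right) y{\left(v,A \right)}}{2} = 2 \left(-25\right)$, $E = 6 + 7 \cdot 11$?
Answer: $3 \sqrt{47262} \approx 652.19$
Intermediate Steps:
$E = 83$ ($E = 6 + 77 = 83$)
$y{\left(v,A \right)} = 100$ ($y{\left(v,A \right)} = - 2 \cdot 2 \left(-25\right) = \left(-2\right) \left(-50\right) = 100$)
$h = 425258$ ($h = \left(-998\right) \left(-425\right) + 1108 = 424150 + 1108 = 425258$)
$\sqrt{y{\left(E,-324 \right)} + h} = \sqrt{100 + 425258} = \sqrt{425358} = 3 \sqrt{47262}$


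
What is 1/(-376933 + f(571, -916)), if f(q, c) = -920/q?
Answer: -571/215229663 ≈ -2.6530e-6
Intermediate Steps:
1/(-376933 + f(571, -916)) = 1/(-376933 - 920/571) = 1/(-215229663/571) = -571/215229663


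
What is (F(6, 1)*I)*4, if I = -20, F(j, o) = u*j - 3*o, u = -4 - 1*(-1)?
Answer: 1680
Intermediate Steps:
u = -3 (u = -4 + 1 = -3)
F(j, o) = -3*j - 3*o
(F(6, 1)*I)*4 = ((-3*6 - 3*1)*(-20))*4 = ((-18 - 3)*(-20))*4 = -21*(-20)*4 = 420*4 = 1680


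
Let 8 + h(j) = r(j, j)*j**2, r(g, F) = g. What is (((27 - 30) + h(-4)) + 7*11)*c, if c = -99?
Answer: -198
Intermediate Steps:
h(j) = -8 + j**3 (h(j) = -8 + j*j**2 = -8 + j**3)
(((27 - 30) + h(-4)) + 7*11)*c = (((27 - 30) + (-8 + (-4)**3)) + 7*11)*(-99) = ((-3 + (-8 - 64)) + 77)*(-99) = ((-3 - 72) + 77)*(-99) = (-75 + 77)*(-99) = 2*(-99) = -198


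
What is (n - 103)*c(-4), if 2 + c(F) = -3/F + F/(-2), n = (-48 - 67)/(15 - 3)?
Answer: -1351/16 ≈ -84.438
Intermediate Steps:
n = -115/12 ≈ -9.5833
c(F) = -2 - 3/F - F/2 (c(F) = -2 + (-3/F + F/(-2)) = -2 + (-3/F + F*(-1/2)) = -2 + (-3/F - F/2) = -2 - 3/F - F/2)
(n - 103)*c(-4) = (-115/12 - 103)*(-2 - 3/(-4) - 1/2*(-4)) = -1351*(-2 - 3*(-1/4) + 2)/12 = -1351*(-2 + 3/4 + 2)/12 = -1351/12*3/4 = -1351/16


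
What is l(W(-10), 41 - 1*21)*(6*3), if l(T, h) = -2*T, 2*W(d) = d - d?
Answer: 0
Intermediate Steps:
W(d) = 0 (W(d) = (d - d)/2 = (1/2)*0 = 0)
l(W(-10), 41 - 1*21)*(6*3) = (-2*0)*(6*3) = 0*18 = 0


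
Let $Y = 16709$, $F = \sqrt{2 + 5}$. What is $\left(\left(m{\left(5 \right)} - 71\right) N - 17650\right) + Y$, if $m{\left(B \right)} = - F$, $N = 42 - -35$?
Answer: $-6408 - 77 \sqrt{7} \approx -6611.7$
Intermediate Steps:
$F = \sqrt{7} \approx 2.6458$
$N = 77$ ($N = 42 + 35 = 77$)
$m{\left(B \right)} = - \sqrt{7}$
$\left(\left(m{\left(5 \right)} - 71\right) N - 17650\right) + Y = \left(\left(- \sqrt{7} - 71\right) 77 - 17650\right) + 16709 = \left(\left(-71 - \sqrt{7}\right) 77 - 17650\right) + 16709 = \left(\left(-5467 - 77 \sqrt{7}\right) - 17650\right) + 16709 = \left(-23117 - 77 \sqrt{7}\right) + 16709 = -6408 - 77 \sqrt{7}$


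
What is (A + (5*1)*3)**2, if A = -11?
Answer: 16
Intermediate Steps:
(A + (5*1)*3)**2 = (-11 + (5*1)*3)**2 = (-11 + 5*3)**2 = (-11 + 15)**2 = 4**2 = 16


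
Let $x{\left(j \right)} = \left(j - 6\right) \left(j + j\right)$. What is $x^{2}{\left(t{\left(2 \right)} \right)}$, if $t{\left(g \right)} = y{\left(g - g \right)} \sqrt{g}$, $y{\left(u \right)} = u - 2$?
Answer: $1408 + 768 \sqrt{2} \approx 2494.1$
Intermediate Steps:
$y{\left(u \right)} = -2 + u$
$t{\left(g \right)} = - 2 \sqrt{g}$ ($t{\left(g \right)} = \left(-2 + \left(g - g\right)\right) \sqrt{g} = \left(-2 + 0\right) \sqrt{g} = - 2 \sqrt{g}$)
$x{\left(j \right)} = 2 j \left(-6 + j\right)$ ($x{\left(j \right)} = \left(-6 + j\right) 2 j = 2 j \left(-6 + j\right)$)
$x^{2}{\left(t{\left(2 \right)} \right)} = \left(2 \left(- 2 \sqrt{2}\right) \left(-6 - 2 \sqrt{2}\right)\right)^{2} = \left(- 4 \sqrt{2} \left(-6 - 2 \sqrt{2}\right)\right)^{2} = 32 \left(-6 - 2 \sqrt{2}\right)^{2}$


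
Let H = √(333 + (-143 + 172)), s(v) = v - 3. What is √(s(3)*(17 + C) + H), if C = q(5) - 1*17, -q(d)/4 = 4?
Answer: 362^(¼) ≈ 4.3619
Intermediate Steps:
q(d) = -16 (q(d) = -4*4 = -16)
s(v) = -3 + v
C = -33 (C = -16 - 1*17 = -16 - 17 = -33)
H = √362 (H = √(333 + 29) = √362 ≈ 19.026)
√(s(3)*(17 + C) + H) = √((-3 + 3)*(17 - 33) + √362) = √(0*(-16) + √362) = √(0 + √362) = √(√362) = 362^(¼)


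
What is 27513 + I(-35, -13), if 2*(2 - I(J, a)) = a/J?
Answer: 1926037/70 ≈ 27515.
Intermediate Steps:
I(J, a) = 2 - a/(2*J)
27513 + I(-35, -13) = 27513 + (2 - 1/2*(-13)/(-35)) = 27513 + (2 - 1/2*(-13)*(-1/35)) = 27513 + (2 - 13/70) = 27513 + 127/70 = 1926037/70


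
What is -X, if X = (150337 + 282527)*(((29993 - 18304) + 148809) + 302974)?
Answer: -200620343808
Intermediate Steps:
X = 200620343808 (X = 432864*((11689 + 148809) + 302974) = 432864*(160498 + 302974) = 432864*463472 = 200620343808)
-X = -1*200620343808 = -200620343808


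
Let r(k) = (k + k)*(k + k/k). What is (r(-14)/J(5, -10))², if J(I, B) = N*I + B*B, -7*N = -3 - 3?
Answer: 1623076/133225 ≈ 12.183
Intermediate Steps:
N = 6/7 (N = -(-3 - 3)/7 = -⅐*(-6) = 6/7 ≈ 0.85714)
r(k) = 2*k*(1 + k) (r(k) = (2*k)*(k + 1) = (2*k)*(1 + k) = 2*k*(1 + k))
J(I, B) = B² + 6*I/7 (J(I, B) = 6*I/7 + B*B = 6*I/7 + B² = B² + 6*I/7)
(r(-14)/J(5, -10))² = ((2*(-14)*(1 - 14))/((-10)² + (6/7)*5))² = ((2*(-14)*(-13))/(100 + 30/7))² = (364/(730/7))² = (364*(7/730))² = (1274/365)² = 1623076/133225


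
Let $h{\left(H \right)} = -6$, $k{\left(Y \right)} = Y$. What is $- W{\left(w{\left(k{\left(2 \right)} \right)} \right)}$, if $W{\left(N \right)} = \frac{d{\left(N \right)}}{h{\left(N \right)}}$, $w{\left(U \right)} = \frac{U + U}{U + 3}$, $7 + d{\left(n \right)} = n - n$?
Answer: $- \frac{7}{6} \approx -1.1667$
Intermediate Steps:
$d{\left(n \right)} = -7$ ($d{\left(n \right)} = -7 + \left(n - n\right) = -7 + 0 = -7$)
$w{\left(U \right)} = \frac{2 U}{3 + U}$
$W{\left(N \right)} = \frac{7}{6}$ ($W{\left(N \right)} = - \frac{7}{-6} = \left(-7\right) \left(- \frac{1}{6}\right) = \frac{7}{6}$)
$- W{\left(w{\left(k{\left(2 \right)} \right)} \right)} = \left(-1\right) \frac{7}{6} = - \frac{7}{6}$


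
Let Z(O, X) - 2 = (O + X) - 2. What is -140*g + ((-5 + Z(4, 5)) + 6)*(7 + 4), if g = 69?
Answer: -9550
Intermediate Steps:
Z(O, X) = O + X (Z(O, X) = 2 + ((O + X) - 2) = 2 + (-2 + O + X) = O + X)
-140*g + ((-5 + Z(4, 5)) + 6)*(7 + 4) = -140*69 + ((-5 + (4 + 5)) + 6)*(7 + 4) = -9660 + ((-5 + 9) + 6)*11 = -9660 + (4 + 6)*11 = -9660 + 10*11 = -9660 + 110 = -9550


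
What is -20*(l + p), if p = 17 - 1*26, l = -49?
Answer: 1160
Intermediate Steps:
p = -9 (p = 17 - 26 = -9)
-20*(l + p) = -20*(-49 - 9) = -20*(-58) = 1160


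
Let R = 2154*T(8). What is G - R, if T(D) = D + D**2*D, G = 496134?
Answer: -623946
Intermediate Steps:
T(D) = D + D**3
R = 1120080 (R = 2154*(8 + 8**3) = 2154*(8 + 512) = 2154*520 = 1120080)
G - R = 496134 - 1*1120080 = 496134 - 1120080 = -623946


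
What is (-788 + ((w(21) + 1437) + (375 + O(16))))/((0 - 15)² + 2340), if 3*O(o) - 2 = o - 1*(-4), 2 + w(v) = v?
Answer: 3151/7695 ≈ 0.40949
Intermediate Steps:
w(v) = -2 + v
O(o) = 2 + o/3 (O(o) = ⅔ + (o - 1*(-4))/3 = ⅔ + (o + 4)/3 = ⅔ + (4 + o)/3 = ⅔ + (4/3 + o/3) = 2 + o/3)
(-788 + ((w(21) + 1437) + (375 + O(16))))/((0 - 15)² + 2340) = (-788 + (((-2 + 21) + 1437) + (375 + (2 + (⅓)*16))))/((0 - 15)² + 2340) = (-788 + ((19 + 1437) + (375 + (2 + 16/3))))/((-15)² + 2340) = (-788 + (1456 + (375 + 22/3)))/(225 + 2340) = (-788 + (1456 + 1147/3))/2565 = (-788 + 5515/3)*(1/2565) = (3151/3)*(1/2565) = 3151/7695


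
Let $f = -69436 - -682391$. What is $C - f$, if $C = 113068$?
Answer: $-499887$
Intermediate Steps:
$f = 612955$ ($f = -69436 + 682391 = 612955$)
$C - f = 113068 - 612955 = -499887$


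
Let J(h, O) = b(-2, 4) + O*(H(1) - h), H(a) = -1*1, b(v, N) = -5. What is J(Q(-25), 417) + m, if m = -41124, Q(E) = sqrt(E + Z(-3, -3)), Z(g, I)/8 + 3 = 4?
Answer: -41546 - 417*I*sqrt(17) ≈ -41546.0 - 1719.3*I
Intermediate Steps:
Z(g, I) = 8 (Z(g, I) = -24 + 8*4 = -24 + 32 = 8)
H(a) = -1
Q(E) = sqrt(8 + E) (Q(E) = sqrt(E + 8) = sqrt(8 + E))
J(h, O) = -5 + O*(-1 - h)
J(Q(-25), 417) + m = (-5 - 1*417 - 1*417*sqrt(8 - 25)) - 41124 = (-5 - 417 - 1*417*sqrt(-17)) - 41124 = (-5 - 417 - 1*417*I*sqrt(17)) - 41124 = (-5 - 417 - 417*I*sqrt(17)) - 41124 = (-422 - 417*I*sqrt(17)) - 41124 = -41546 - 417*I*sqrt(17)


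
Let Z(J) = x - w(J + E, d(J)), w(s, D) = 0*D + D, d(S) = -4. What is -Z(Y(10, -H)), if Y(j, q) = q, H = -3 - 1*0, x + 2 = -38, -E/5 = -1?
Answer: 36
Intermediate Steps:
E = 5 (E = -5*(-1) = 5)
x = -40 (x = -2 - 38 = -40)
H = -3 (H = -3 + 0 = -3)
w(s, D) = D (w(s, D) = 0 + D = D)
Z(J) = -36 (Z(J) = -40 - 1*(-4) = -40 + 4 = -36)
-Z(Y(10, -H)) = -1*(-36) = 36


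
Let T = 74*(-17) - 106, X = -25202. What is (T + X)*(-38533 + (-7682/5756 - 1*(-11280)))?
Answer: 1041891621925/1439 ≈ 7.2404e+8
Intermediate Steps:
T = -1364 (T = -1258 - 106 = -1364)
(T + X)*(-38533 + (-7682/5756 - 1*(-11280))) = (-1364 - 25202)*(-38533 + (-7682/5756 - 1*(-11280))) = -26566*(-38533 + (-7682*1/5756 + 11280)) = -26566*(-38533 + (-3841/2878 + 11280)) = -26566*(-38533 + 32459999/2878) = -26566*(-78437975/2878) = 1041891621925/1439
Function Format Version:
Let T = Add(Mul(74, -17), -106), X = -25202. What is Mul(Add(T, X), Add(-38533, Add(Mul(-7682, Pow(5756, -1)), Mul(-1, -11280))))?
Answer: Rational(1041891621925, 1439) ≈ 7.2404e+8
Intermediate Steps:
T = -1364 (T = Add(-1258, -106) = -1364)
Mul(Add(T, X), Add(-38533, Add(Mul(-7682, Pow(5756, -1)), Mul(-1, -11280)))) = Mul(Add(-1364, -25202), Add(-38533, Add(Mul(-7682, Pow(5756, -1)), Mul(-1, -11280)))) = Mul(-26566, Add(-38533, Add(Mul(-7682, Rational(1, 5756)), 11280))) = Mul(-26566, Add(-38533, Add(Rational(-3841, 2878), 11280))) = Mul(-26566, Add(-38533, Rational(32459999, 2878))) = Mul(-26566, Rational(-78437975, 2878)) = Rational(1041891621925, 1439)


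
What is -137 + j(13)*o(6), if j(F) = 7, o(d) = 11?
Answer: -60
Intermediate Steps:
-137 + j(13)*o(6) = -137 + 7*11 = -137 + 77 = -60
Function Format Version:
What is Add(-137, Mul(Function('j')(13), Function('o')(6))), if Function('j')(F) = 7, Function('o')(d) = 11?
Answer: -60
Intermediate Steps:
Add(-137, Mul(Function('j')(13), Function('o')(6))) = Add(-137, Mul(7, 11)) = Add(-137, 77) = -60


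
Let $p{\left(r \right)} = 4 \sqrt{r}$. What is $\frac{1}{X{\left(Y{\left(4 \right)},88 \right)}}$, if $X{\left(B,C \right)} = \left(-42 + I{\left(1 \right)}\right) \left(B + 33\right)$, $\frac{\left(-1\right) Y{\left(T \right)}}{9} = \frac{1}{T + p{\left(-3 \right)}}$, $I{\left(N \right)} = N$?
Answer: $\frac{4 \left(i - \sqrt{3}\right)}{123 \left(- 41 i + 44 \sqrt{3}\right)} \approx -0.00075124 + 2.2564 \cdot 10^{-5} i$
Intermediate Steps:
$Y{\left(T \right)} = - \frac{9}{T + 4 i \sqrt{3}}$ ($Y{\left(T \right)} = - \frac{9}{T + 4 \sqrt{-3}} = - \frac{9}{T + 4 i \sqrt{3}}$)
$X{\left(B,C \right)} = -1353 - 41 B$ ($X{\left(B,C \right)} = \left(-42 + 1\right) \left(B + 33\right) = - 41 \left(33 + B\right) = -1353 - 41 B$)
$\frac{1}{X{\left(Y{\left(4 \right)},88 \right)}} = \frac{1}{-1353 - 41 \left(- \frac{9}{4 + 4 i \sqrt{3}}\right)} = \frac{1}{-1353 + \frac{369}{4 + 4 i \sqrt{3}}}$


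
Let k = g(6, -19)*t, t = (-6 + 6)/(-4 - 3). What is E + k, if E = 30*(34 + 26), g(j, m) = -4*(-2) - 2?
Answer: 1800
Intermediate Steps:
g(j, m) = 6 (g(j, m) = 8 - 2 = 6)
t = 0 (t = 0/(-7) = 0*(-⅐) = 0)
E = 1800 (E = 30*60 = 1800)
k = 0 (k = 6*0 = 0)
E + k = 1800 + 0 = 1800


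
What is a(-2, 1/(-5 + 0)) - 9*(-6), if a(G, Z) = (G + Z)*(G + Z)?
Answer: 1471/25 ≈ 58.840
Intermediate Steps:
a(G, Z) = (G + Z)²
a(-2, 1/(-5 + 0)) - 9*(-6) = (-2 + 1/(-5 + 0))² - 9*(-6) = (-2 + 1/(-5))² + 54 = (-2 - ⅕)² + 54 = (-11/5)² + 54 = 121/25 + 54 = 1471/25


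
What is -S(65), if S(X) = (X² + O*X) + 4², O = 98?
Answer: -10611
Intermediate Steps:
S(X) = 16 + X² + 98*X (S(X) = (X² + 98*X) + 4² = (X² + 98*X) + 16 = 16 + X² + 98*X)
-S(65) = -(16 + 65² + 98*65) = -(16 + 4225 + 6370) = -1*10611 = -10611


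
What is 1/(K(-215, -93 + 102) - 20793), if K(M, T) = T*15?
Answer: -1/20658 ≈ -4.8407e-5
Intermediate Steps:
K(M, T) = 15*T
1/(K(-215, -93 + 102) - 20793) = 1/(15*(-93 + 102) - 20793) = 1/(15*9 - 20793) = 1/(135 - 20793) = 1/(-20658) = -1/20658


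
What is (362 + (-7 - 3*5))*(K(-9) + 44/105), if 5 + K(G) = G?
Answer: -96968/21 ≈ -4617.5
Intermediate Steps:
K(G) = -5 + G
(362 + (-7 - 3*5))*(K(-9) + 44/105) = (362 + (-7 - 3*5))*((-5 - 9) + 44/105) = (362 + (-7 - 15))*(-14 + 44*(1/105)) = (362 - 22)*(-14 + 44/105) = 340*(-1426/105) = -96968/21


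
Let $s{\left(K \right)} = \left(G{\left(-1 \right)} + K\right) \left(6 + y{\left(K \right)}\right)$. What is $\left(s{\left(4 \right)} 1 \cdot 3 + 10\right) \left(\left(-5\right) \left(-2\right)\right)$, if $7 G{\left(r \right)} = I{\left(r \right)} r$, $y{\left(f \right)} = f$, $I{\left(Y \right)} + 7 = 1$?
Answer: $\frac{10900}{7} \approx 1557.1$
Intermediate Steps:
$I{\left(Y \right)} = -6$ ($I{\left(Y \right)} = -7 + 1 = -6$)
$G{\left(r \right)} = - \frac{6 r}{7}$ ($G{\left(r \right)} = \frac{\left(-6\right) r}{7} = - \frac{6 r}{7}$)
$s{\left(K \right)} = \left(6 + K\right) \left(\frac{6}{7} + K\right)$ ($s{\left(K \right)} = \left(\left(- \frac{6}{7}\right) \left(-1\right) + K\right) \left(6 + K\right) = \left(\frac{6}{7} + K\right) \left(6 + K\right) = \left(6 + K\right) \left(\frac{6}{7} + K\right)$)
$\left(s{\left(4 \right)} 1 \cdot 3 + 10\right) \left(\left(-5\right) \left(-2\right)\right) = \left(\left(\frac{36}{7} + 4^{2} + \frac{48}{7} \cdot 4\right) 1 \cdot 3 + 10\right) \left(\left(-5\right) \left(-2\right)\right) = \left(\left(\frac{36}{7} + 16 + \frac{192}{7}\right) 1 \cdot 3 + 10\right) 10 = \left(\frac{340}{7} \cdot 1 \cdot 3 + 10\right) 10 = \left(\frac{340}{7} \cdot 3 + 10\right) 10 = \left(\frac{1020}{7} + 10\right) 10 = \frac{1090}{7} \cdot 10 = \frac{10900}{7}$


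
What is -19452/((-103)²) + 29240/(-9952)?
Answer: -62974183/13197596 ≈ -4.7716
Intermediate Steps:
-19452/((-103)²) + 29240/(-9952) = -19452/10609 + 29240*(-1/9952) = -19452*1/10609 - 3655/1244 = -19452/10609 - 3655/1244 = -62974183/13197596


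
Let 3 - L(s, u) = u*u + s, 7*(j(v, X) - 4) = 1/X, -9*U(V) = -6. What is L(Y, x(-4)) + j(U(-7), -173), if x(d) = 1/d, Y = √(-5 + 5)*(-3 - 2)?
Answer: 134405/19376 ≈ 6.9367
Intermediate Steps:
U(V) = ⅔ (U(V) = -⅑*(-6) = ⅔)
j(v, X) = 4 + 1/(7*X)
Y = 0 (Y = √0*(-5) = 0*(-5) = 0)
L(s, u) = 3 - s - u² (L(s, u) = 3 - (u*u + s) = 3 - (u² + s) = 3 - (s + u²) = 3 + (-s - u²) = 3 - s - u²)
L(Y, x(-4)) + j(U(-7), -173) = (3 - 1*0 - (1/(-4))²) + (4 + (⅐)/(-173)) = (3 + 0 - (-¼)²) + (4 + (⅐)*(-1/173)) = (3 + 0 - 1*1/16) + (4 - 1/1211) = (3 + 0 - 1/16) + 4843/1211 = 47/16 + 4843/1211 = 134405/19376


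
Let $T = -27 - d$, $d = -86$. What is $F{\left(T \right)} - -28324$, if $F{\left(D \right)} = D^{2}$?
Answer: $31805$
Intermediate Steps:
$T = 59$ ($T = -27 - -86 = -27 + 86 = 59$)
$F{\left(T \right)} - -28324 = 59^{2} - -28324 = 3481 + 28324 = 31805$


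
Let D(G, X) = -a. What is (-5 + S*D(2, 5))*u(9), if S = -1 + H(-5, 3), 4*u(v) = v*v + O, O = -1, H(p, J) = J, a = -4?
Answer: 60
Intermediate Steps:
u(v) = -1/4 + v**2/4 (u(v) = (v*v - 1)/4 = (v**2 - 1)/4 = (-1 + v**2)/4 = -1/4 + v**2/4)
S = 2 (S = -1 + 3 = 2)
D(G, X) = 4 (D(G, X) = -1*(-4) = 4)
(-5 + S*D(2, 5))*u(9) = (-5 + 2*4)*(-1/4 + (1/4)*9**2) = (-5 + 8)*(-1/4 + (1/4)*81) = 3*(-1/4 + 81/4) = 3*20 = 60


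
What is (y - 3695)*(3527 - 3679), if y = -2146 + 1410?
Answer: 673512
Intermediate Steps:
y = -736
(y - 3695)*(3527 - 3679) = (-736 - 3695)*(3527 - 3679) = -4431*(-152) = 673512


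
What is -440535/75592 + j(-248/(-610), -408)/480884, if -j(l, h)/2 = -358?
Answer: -52948027267/9087745832 ≈ -5.8263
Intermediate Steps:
j(l, h) = 716 (j(l, h) = -2*(-358) = 716)
-440535/75592 + j(-248/(-610), -408)/480884 = -440535/75592 + 716/480884 = -440535*1/75592 + 716*(1/480884) = -440535/75592 + 179/120221 = -52948027267/9087745832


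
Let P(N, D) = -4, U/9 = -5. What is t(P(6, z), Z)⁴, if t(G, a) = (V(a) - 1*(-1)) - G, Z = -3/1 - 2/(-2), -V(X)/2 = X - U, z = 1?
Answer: 43046721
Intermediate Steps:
U = -45 (U = 9*(-5) = -45)
V(X) = -90 - 2*X (V(X) = -2*(X - 1*(-45)) = -2*(X + 45) = -2*(45 + X) = -90 - 2*X)
Z = -2 (Z = -3*1 - 2*(-½) = -3 + 1 = -2)
t(G, a) = -89 - G - 2*a (t(G, a) = ((-90 - 2*a) - 1*(-1)) - G = ((-90 - 2*a) + 1) - G = (-89 - 2*a) - G = -89 - G - 2*a)
t(P(6, z), Z)⁴ = (-89 - 1*(-4) - 2*(-2))⁴ = (-89 + 4 + 4)⁴ = (-81)⁴ = 43046721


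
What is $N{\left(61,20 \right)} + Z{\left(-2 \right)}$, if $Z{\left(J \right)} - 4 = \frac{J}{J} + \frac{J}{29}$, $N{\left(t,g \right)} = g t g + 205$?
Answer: $\frac{713688}{29} \approx 24610.0$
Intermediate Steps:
$N{\left(t,g \right)} = 205 + t g^{2}$ ($N{\left(t,g \right)} = t g^{2} + 205 = 205 + t g^{2}$)
$Z{\left(J \right)} = 5 + \frac{J}{29}$ ($Z{\left(J \right)} = 4 + \left(\frac{J}{J} + \frac{J}{29}\right) = 4 + \left(1 + J \frac{1}{29}\right) = 4 + \left(1 + \frac{J}{29}\right) = 5 + \frac{J}{29}$)
$N{\left(61,20 \right)} + Z{\left(-2 \right)} = \left(205 + 61 \cdot 20^{2}\right) + \left(5 + \frac{1}{29} \left(-2\right)\right) = \left(205 + 61 \cdot 400\right) + \left(5 - \frac{2}{29}\right) = \left(205 + 24400\right) + \frac{143}{29} = 24605 + \frac{143}{29} = \frac{713688}{29}$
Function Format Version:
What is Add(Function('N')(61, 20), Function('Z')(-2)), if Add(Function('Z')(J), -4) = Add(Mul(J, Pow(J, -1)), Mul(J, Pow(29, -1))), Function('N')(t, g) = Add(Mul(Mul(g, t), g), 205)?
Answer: Rational(713688, 29) ≈ 24610.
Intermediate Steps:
Function('N')(t, g) = Add(205, Mul(t, Pow(g, 2))) (Function('N')(t, g) = Add(Mul(t, Pow(g, 2)), 205) = Add(205, Mul(t, Pow(g, 2))))
Function('Z')(J) = Add(5, Mul(Rational(1, 29), J)) (Function('Z')(J) = Add(4, Add(Mul(J, Pow(J, -1)), Mul(J, Pow(29, -1)))) = Add(4, Add(1, Mul(J, Rational(1, 29)))) = Add(4, Add(1, Mul(Rational(1, 29), J))) = Add(5, Mul(Rational(1, 29), J)))
Add(Function('N')(61, 20), Function('Z')(-2)) = Add(Add(205, Mul(61, Pow(20, 2))), Add(5, Mul(Rational(1, 29), -2))) = Add(Add(205, Mul(61, 400)), Add(5, Rational(-2, 29))) = Add(Add(205, 24400), Rational(143, 29)) = Add(24605, Rational(143, 29)) = Rational(713688, 29)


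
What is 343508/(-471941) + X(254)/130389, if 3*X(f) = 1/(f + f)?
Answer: -68259448396747/93780734534676 ≈ -0.72786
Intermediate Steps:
X(f) = 1/(6*f) (X(f) = 1/(3*(f + f)) = 1/(3*((2*f))) = (1/(2*f))/3 = 1/(6*f))
343508/(-471941) + X(254)/130389 = 343508/(-471941) + ((⅙)/254)/130389 = 343508*(-1/471941) + ((⅙)*(1/254))*(1/130389) = -343508/471941 + (1/1524)*(1/130389) = -343508/471941 + 1/198712836 = -68259448396747/93780734534676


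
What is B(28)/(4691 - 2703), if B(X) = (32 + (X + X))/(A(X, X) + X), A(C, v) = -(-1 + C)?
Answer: 22/497 ≈ 0.044266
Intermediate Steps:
A(C, v) = 1 - C
B(X) = 32 + 2*X (B(X) = (32 + (X + X))/((1 - X) + X) = (32 + 2*X)/1 = (32 + 2*X)*1 = 32 + 2*X)
B(28)/(4691 - 2703) = (32 + 2*28)/(4691 - 2703) = (32 + 56)/1988 = 88*(1/1988) = 22/497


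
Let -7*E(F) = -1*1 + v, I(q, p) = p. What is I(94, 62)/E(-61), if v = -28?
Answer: 434/29 ≈ 14.966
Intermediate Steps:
E(F) = 29/7 (E(F) = -(-1*1 - 28)/7 = -(-1 - 28)/7 = -⅐*(-29) = 29/7)
I(94, 62)/E(-61) = 62/(29/7) = 62*(7/29) = 434/29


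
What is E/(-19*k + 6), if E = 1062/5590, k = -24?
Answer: 177/430430 ≈ 0.00041122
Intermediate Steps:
E = 531/2795 (E = 1062*(1/5590) = 531/2795 ≈ 0.18998)
E/(-19*k + 6) = 531/(2795*(-19*(-24) + 6)) = 531/(2795*(456 + 6)) = (531/2795)/462 = (531/2795)*(1/462) = 177/430430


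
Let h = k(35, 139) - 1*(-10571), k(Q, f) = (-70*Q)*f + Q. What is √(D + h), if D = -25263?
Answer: I*√355207 ≈ 595.99*I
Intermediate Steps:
k(Q, f) = Q - 70*Q*f (k(Q, f) = -70*Q*f + Q = Q - 70*Q*f)
h = -329944 (h = 35*(1 - 70*139) - 1*(-10571) = 35*(1 - 9730) + 10571 = 35*(-9729) + 10571 = -340515 + 10571 = -329944)
√(D + h) = √(-25263 - 329944) = √(-355207) = I*√355207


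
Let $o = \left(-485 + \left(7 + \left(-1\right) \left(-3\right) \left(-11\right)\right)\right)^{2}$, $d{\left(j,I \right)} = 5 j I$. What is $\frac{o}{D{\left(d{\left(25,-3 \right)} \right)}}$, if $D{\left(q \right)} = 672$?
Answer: $\frac{37303}{96} \approx 388.57$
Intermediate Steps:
$d{\left(j,I \right)} = 5 I j$
$o = 261121$ ($o = \left(-485 + \left(7 + 3 \left(-11\right)\right)\right)^{2} = \left(-485 + \left(7 - 33\right)\right)^{2} = \left(-485 - 26\right)^{2} = \left(-511\right)^{2} = 261121$)
$\frac{o}{D{\left(d{\left(25,-3 \right)} \right)}} = \frac{261121}{672} = 261121 \cdot \frac{1}{672} = \frac{37303}{96}$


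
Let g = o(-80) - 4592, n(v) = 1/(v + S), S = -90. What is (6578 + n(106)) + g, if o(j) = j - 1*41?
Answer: 29841/16 ≈ 1865.1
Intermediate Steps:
o(j) = -41 + j (o(j) = j - 41 = -41 + j)
n(v) = 1/(-90 + v) (n(v) = 1/(v - 90) = 1/(-90 + v))
g = -4713 (g = (-41 - 80) - 4592 = -121 - 4592 = -4713)
(6578 + n(106)) + g = (6578 + 1/(-90 + 106)) - 4713 = (6578 + 1/16) - 4713 = 105249/16 - 4713 = 29841/16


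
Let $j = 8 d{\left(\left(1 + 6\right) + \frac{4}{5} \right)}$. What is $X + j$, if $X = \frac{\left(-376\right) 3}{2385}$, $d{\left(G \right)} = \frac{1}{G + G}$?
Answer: $\frac{412}{10335} \approx 0.039865$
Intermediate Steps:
$d{\left(G \right)} = \frac{1}{2 G}$
$X = - \frac{376}{795}$ ($X = \left(-1128\right) \frac{1}{2385} = - \frac{376}{795} \approx -0.47296$)
$j = \frac{20}{39}$ ($j = 8 \frac{1}{2 \left(\left(1 + 6\right) + \frac{4}{5}\right)} = 8 \frac{1}{2 \left(7 + 4 \cdot \frac{1}{5}\right)} = 8 \frac{1}{2 \left(7 + \frac{4}{5}\right)} = 8 \frac{1}{2 \cdot \frac{39}{5}} = 8 \cdot \frac{1}{2} \cdot \frac{5}{39} = 8 \cdot \frac{5}{78} = \frac{20}{39} \approx 0.51282$)
$X + j = - \frac{376}{795} + \frac{20}{39} = \frac{412}{10335}$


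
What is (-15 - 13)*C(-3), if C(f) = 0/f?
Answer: 0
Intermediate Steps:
C(f) = 0
(-15 - 13)*C(-3) = (-15 - 13)*0 = -28*0 = 0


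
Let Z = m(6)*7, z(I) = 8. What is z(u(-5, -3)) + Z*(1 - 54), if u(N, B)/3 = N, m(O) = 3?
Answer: -1105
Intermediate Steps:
u(N, B) = 3*N
Z = 21 (Z = 3*7 = 21)
z(u(-5, -3)) + Z*(1 - 54) = 8 + 21*(1 - 54) = 8 + 21*(-53) = 8 - 1113 = -1105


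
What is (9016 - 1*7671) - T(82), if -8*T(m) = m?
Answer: 5421/4 ≈ 1355.3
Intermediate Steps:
T(m) = -m/8
(9016 - 1*7671) - T(82) = (9016 - 1*7671) - (-1)*82/8 = (9016 - 7671) - 1*(-41/4) = 1345 + 41/4 = 5421/4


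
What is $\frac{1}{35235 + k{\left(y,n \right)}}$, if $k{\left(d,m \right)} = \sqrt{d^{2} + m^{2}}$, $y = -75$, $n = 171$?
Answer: $\frac{3915}{137941151} - \frac{\sqrt{3874}}{413823453} \approx 2.8231 \cdot 10^{-5}$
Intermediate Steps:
$\frac{1}{35235 + k{\left(y,n \right)}} = \frac{1}{35235 + \sqrt{\left(-75\right)^{2} + 171^{2}}} = \frac{1}{35235 + \sqrt{5625 + 29241}} = \frac{1}{35235 + \sqrt{34866}} = \frac{1}{35235 + 3 \sqrt{3874}}$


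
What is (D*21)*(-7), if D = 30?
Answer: -4410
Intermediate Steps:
(D*21)*(-7) = (30*21)*(-7) = 630*(-7) = -4410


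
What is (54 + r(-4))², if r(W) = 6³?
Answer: 72900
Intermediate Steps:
r(W) = 216
(54 + r(-4))² = (54 + 216)² = 270² = 72900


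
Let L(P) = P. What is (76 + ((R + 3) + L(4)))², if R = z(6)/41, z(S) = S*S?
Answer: 11826721/1681 ≈ 7035.5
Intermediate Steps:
z(S) = S²
R = 36/41 (R = 6²/41 = 36*(1/41) = 36/41 ≈ 0.87805)
(76 + ((R + 3) + L(4)))² = (76 + ((36/41 + 3) + 4))² = (76 + (159/41 + 4))² = (76 + 323/41)² = (3439/41)² = 11826721/1681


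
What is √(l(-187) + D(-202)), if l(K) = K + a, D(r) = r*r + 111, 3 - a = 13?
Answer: √40718 ≈ 201.79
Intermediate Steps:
a = -10 (a = 3 - 1*13 = 3 - 13 = -10)
D(r) = 111 + r² (D(r) = r² + 111 = 111 + r²)
l(K) = -10 + K (l(K) = K - 10 = -10 + K)
√(l(-187) + D(-202)) = √((-10 - 187) + (111 + (-202)²)) = √(-197 + (111 + 40804)) = √(-197 + 40915) = √40718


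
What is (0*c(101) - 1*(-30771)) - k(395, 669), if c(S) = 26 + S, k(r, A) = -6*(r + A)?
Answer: 37155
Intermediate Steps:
k(r, A) = -6*A - 6*r (k(r, A) = -6*(A + r) = -6*A - 6*r)
(0*c(101) - 1*(-30771)) - k(395, 669) = (0*(26 + 101) - 1*(-30771)) - (-6*669 - 6*395) = (0*127 + 30771) - (-4014 - 2370) = (0 + 30771) - 1*(-6384) = 30771 + 6384 = 37155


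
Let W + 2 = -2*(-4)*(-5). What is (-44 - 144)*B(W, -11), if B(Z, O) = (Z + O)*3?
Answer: 29892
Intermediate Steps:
W = -42 (W = -2 - 2*(-4)*(-5) = -2 + 8*(-5) = -2 - 40 = -42)
B(Z, O) = 3*O + 3*Z (B(Z, O) = (O + Z)*3 = 3*O + 3*Z)
(-44 - 144)*B(W, -11) = (-44 - 144)*(3*(-11) + 3*(-42)) = -188*(-33 - 126) = -188*(-159) = 29892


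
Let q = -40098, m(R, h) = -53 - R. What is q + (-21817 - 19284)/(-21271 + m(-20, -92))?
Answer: -854206691/21304 ≈ -40096.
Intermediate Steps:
q + (-21817 - 19284)/(-21271 + m(-20, -92)) = -40098 + (-21817 - 19284)/(-21271 + (-53 - 1*(-20))) = -40098 - 41101/(-21271 + (-53 + 20)) = -40098 - 41101/(-21271 - 33) = -40098 - 41101/(-21304) = -40098 - 41101*(-1/21304) = -40098 + 41101/21304 = -854206691/21304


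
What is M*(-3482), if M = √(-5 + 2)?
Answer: -3482*I*√3 ≈ -6031.0*I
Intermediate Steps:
M = I*√3 (M = √(-3) = I*√3 ≈ 1.732*I)
M*(-3482) = (I*√3)*(-3482) = -3482*I*√3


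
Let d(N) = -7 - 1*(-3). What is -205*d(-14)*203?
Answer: 166460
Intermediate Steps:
d(N) = -4 (d(N) = -7 + 3 = -4)
-205*d(-14)*203 = -205*(-4)*203 = 820*203 = 166460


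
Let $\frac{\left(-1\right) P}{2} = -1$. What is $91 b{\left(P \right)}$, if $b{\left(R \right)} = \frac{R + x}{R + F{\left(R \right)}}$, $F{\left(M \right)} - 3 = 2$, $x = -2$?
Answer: $0$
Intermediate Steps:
$P = 2$ ($P = \left(-2\right) \left(-1\right) = 2$)
$F{\left(M \right)} = 5$ ($F{\left(M \right)} = 3 + 2 = 5$)
$b{\left(R \right)} = \frac{-2 + R}{5 + R}$ ($b{\left(R \right)} = \frac{R - 2}{R + 5} = \frac{-2 + R}{5 + R}$)
$91 b{\left(P \right)} = 91 \frac{-2 + 2}{5 + 2} = 91 \cdot \frac{1}{7} \cdot 0 = 91 \cdot 0 = 0$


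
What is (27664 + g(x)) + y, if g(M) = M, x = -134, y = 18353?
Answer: 45883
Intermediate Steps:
(27664 + g(x)) + y = (27664 - 134) + 18353 = 27530 + 18353 = 45883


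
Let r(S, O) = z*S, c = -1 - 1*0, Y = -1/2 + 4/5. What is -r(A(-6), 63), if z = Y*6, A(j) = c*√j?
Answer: 9*I*√6/5 ≈ 4.4091*I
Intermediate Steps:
Y = 3/10 (Y = -1*½ + 4*(⅕) = -½ + ⅘ = 3/10 ≈ 0.30000)
c = -1 (c = -1 + 0 = -1)
A(j) = -√j
z = 9/5 (z = (3/10)*6 = 9/5 ≈ 1.8000)
r(S, O) = 9*S/5
-r(A(-6), 63) = -9*(-√(-6))/5 = -9*(-I*√6)/5 = -(-9)*I*√6/5 = 9*I*√6/5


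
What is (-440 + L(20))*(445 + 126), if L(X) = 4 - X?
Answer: -260376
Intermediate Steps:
(-440 + L(20))*(445 + 126) = (-440 + (4 - 1*20))*(445 + 126) = (-440 + (4 - 20))*571 = (-440 - 16)*571 = -456*571 = -260376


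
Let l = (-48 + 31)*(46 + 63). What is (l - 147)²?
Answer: 4000000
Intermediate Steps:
l = -1853 (l = -17*109 = -1853)
(l - 147)² = (-1853 - 147)² = (-2000)² = 4000000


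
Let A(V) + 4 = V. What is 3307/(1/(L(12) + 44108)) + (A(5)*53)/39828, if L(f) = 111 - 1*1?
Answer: 5824005664781/39828 ≈ 1.4623e+8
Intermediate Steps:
A(V) = -4 + V
L(f) = 110 (L(f) = 111 - 1 = 110)
3307/(1/(L(12) + 44108)) + (A(5)*53)/39828 = 3307/(1/(110 + 44108)) + ((-4 + 5)*53)/39828 = 3307/(1/44218) + (1*53)*(1/39828) = 3307/(1/44218) + 53*(1/39828) = 3307*44218 + 53/39828 = 146228926 + 53/39828 = 5824005664781/39828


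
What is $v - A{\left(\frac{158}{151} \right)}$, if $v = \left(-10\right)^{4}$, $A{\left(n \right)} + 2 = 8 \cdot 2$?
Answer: $9986$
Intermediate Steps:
$A{\left(n \right)} = 14$ ($A{\left(n \right)} = -2 + 8 \cdot 2 = -2 + 16 = 14$)
$v = 10000$
$v - A{\left(\frac{158}{151} \right)} = 10000 - 14 = 9986$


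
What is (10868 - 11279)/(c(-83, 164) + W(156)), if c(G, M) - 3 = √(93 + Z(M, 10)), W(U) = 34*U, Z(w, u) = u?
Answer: -2181177/28164146 + 411*√103/28164146 ≈ -0.077297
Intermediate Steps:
c(G, M) = 3 + √103 (c(G, M) = 3 + √(93 + 10) = 3 + √103)
(10868 - 11279)/(c(-83, 164) + W(156)) = (10868 - 11279)/((3 + √103) + 34*156) = -411/((3 + √103) + 5304) = -411/(5307 + √103)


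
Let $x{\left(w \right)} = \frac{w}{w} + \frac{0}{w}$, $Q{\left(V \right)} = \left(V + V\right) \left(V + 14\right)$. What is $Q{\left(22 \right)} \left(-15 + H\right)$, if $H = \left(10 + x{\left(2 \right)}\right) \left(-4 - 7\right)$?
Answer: $-215424$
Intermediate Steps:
$Q{\left(V \right)} = 2 V \left(14 + V\right)$
$x{\left(w \right)} = 1$ ($x{\left(w \right)} = 1 + 0 = 1$)
$H = -121$ ($H = \left(10 + 1\right) \left(-4 - 7\right) = 11 \left(-11\right) = -121$)
$Q{\left(22 \right)} \left(-15 + H\right) = 2 \cdot 22 \left(14 + 22\right) \left(-15 - 121\right) = 2 \cdot 22 \cdot 36 \left(-136\right) = 1584 \left(-136\right) = -215424$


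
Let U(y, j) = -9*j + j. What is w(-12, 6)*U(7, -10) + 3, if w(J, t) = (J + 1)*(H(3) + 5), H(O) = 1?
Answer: -5277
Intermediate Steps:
U(y, j) = -8*j
w(J, t) = 6 + 6*J (w(J, t) = (J + 1)*(1 + 5) = (1 + J)*6 = 6 + 6*J)
w(-12, 6)*U(7, -10) + 3 = (6 + 6*(-12))*(-8*(-10)) + 3 = (6 - 72)*80 + 3 = -66*80 + 3 = -5280 + 3 = -5277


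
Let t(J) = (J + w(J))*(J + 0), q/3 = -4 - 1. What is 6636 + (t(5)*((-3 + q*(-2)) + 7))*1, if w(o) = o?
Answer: 8336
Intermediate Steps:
q = -15 (q = 3*(-4 - 1) = 3*(-5) = -15)
t(J) = 2*J**2 (t(J) = (J + J)*(J + 0) = (2*J)*J = 2*J**2)
6636 + (t(5)*((-3 + q*(-2)) + 7))*1 = 6636 + ((2*5**2)*((-3 - 15*(-2)) + 7))*1 = 6636 + ((2*25)*((-3 + 30) + 7))*1 = 6636 + (50*(27 + 7))*1 = 6636 + (50*34)*1 = 6636 + 1700*1 = 6636 + 1700 = 8336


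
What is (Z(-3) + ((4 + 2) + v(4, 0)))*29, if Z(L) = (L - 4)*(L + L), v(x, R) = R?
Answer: 1392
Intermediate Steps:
Z(L) = 2*L*(-4 + L) (Z(L) = (-4 + L)*(2*L) = 2*L*(-4 + L))
(Z(-3) + ((4 + 2) + v(4, 0)))*29 = (2*(-3)*(-4 - 3) + ((4 + 2) + 0))*29 = (2*(-3)*(-7) + (6 + 0))*29 = (42 + 6)*29 = 48*29 = 1392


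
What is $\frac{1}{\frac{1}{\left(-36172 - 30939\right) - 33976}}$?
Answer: $-101087$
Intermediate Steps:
$\frac{1}{\frac{1}{\left(-36172 - 30939\right) - 33976}} = \frac{1}{\frac{1}{-67111 - 33976}} = \frac{1}{\frac{1}{-101087}} = \frac{1}{- \frac{1}{101087}} = -101087$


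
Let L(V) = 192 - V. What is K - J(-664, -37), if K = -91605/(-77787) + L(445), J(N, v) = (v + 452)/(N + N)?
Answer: -104342387/414864 ≈ -251.51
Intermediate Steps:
J(N, v) = (452 + v)/(2*N) (J(N, v) = (452 + v)/((2*N)) = (452 + v)*(1/(2*N)) = (452 + v)/(2*N))
K = -6529502/25929 (K = -91605/(-77787) + (192 - 1*445) = -91605*(-1/77787) + (192 - 445) = 30535/25929 - 253 = -6529502/25929 ≈ -251.82)
K - J(-664, -37) = -6529502/25929 - (452 - 37)/(2*(-664)) = -6529502/25929 - (-1)*415/(2*664) = -6529502/25929 - 1*(-5/16) = -6529502/25929 + 5/16 = -104342387/414864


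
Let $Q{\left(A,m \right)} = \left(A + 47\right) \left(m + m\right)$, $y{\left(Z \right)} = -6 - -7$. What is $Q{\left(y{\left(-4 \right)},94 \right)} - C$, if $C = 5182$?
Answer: $3842$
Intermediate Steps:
$y{\left(Z \right)} = 1$ ($y{\left(Z \right)} = -6 + 7 = 1$)
$Q{\left(A,m \right)} = 2 m \left(47 + A\right)$ ($Q{\left(A,m \right)} = \left(47 + A\right) 2 m = 2 m \left(47 + A\right)$)
$Q{\left(y{\left(-4 \right)},94 \right)} - C = 2 \cdot 94 \left(47 + 1\right) - 5182 = 2 \cdot 94 \cdot 48 - 5182 = 9024 - 5182 = 3842$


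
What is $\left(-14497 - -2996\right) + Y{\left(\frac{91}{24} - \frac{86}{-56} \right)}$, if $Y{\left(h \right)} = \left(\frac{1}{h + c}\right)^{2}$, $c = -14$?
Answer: $- \frac{24414858125}{2122849} \approx -11501.0$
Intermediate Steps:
$Y{\left(h \right)} = \frac{1}{\left(-14 + h\right)^{2}}$ ($Y{\left(h \right)} = \left(\frac{1}{h - 14}\right)^{2} = \left(\frac{1}{-14 + h}\right)^{2} = \frac{1}{\left(-14 + h\right)^{2}}$)
$\left(-14497 - -2996\right) + Y{\left(\frac{91}{24} - \frac{86}{-56} \right)} = \left(-14497 - -2996\right) + \frac{1}{\left(-14 + \left(\frac{91}{24} - \frac{86}{-56}\right)\right)^{2}} = \left(-14497 + 2996\right) + \frac{1}{\left(-14 + \left(91 \cdot \frac{1}{24} - - \frac{43}{28}\right)\right)^{2}} = -11501 + \frac{1}{\left(-14 + \left(\frac{91}{24} + \frac{43}{28}\right)\right)^{2}} = -11501 + \frac{1}{\left(-14 + \frac{895}{168}\right)^{2}} = -11501 + \frac{1}{\frac{2122849}{28224}} = -11501 + \frac{28224}{2122849} = - \frac{24414858125}{2122849}$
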